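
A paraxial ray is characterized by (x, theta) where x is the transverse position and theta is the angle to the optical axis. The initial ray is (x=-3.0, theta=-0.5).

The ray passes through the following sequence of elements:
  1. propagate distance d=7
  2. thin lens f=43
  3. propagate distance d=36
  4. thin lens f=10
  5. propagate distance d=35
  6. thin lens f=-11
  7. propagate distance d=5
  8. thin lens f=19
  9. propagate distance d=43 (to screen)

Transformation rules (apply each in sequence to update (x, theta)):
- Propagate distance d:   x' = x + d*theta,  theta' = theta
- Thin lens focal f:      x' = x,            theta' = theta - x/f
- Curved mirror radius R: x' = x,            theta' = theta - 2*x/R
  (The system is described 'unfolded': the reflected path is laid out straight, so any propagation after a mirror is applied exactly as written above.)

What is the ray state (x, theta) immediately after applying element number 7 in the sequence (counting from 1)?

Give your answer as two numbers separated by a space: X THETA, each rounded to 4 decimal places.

Initial: x=-3.0000 theta=-0.5000
After 1 (propagate distance d=7): x=-6.5000 theta=-0.5000
After 2 (thin lens f=43): x=-6.5000 theta=-15/43 (≈-0.3488)
After 3 (propagate distance d=36): x=-1639/86 (≈-19.0581) theta=-15/43 (≈-0.3488)
After 4 (thin lens f=10): x=-1639/86 (≈-19.0581) theta=1339/860 (≈1.5570)
After 5 (propagate distance d=35): x=6095/172 (≈35.4360) theta=1339/860 (≈1.5570)
After 6 (thin lens f=-11): x=6095/172 (≈35.4360) theta=11301/2365 (≈4.7784)
After 7 (propagate distance d=5): x=112249/1892 (≈59.3282) theta=11301/2365 (≈4.7784)
Rounded to 4 decimal places: x = 59.3282, theta = 4.7784

Answer: 59.3282 4.7784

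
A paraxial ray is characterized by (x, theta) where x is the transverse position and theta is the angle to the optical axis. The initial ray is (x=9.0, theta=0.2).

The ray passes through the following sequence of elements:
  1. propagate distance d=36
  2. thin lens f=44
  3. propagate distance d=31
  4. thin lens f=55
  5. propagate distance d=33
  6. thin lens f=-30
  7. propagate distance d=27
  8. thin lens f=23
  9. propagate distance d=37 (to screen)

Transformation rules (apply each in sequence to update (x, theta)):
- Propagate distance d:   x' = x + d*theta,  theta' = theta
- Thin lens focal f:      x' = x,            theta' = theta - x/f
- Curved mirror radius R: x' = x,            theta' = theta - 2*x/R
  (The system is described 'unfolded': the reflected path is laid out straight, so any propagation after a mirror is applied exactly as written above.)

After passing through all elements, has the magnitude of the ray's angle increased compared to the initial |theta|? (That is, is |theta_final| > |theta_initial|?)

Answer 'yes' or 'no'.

Initial: x=9.0000 theta=0.2000
After 1 (propagate distance d=36): x=16.2000 theta=0.2000
After 2 (thin lens f=44): x=16.2000 theta=-37/220 (≈-0.1682)
After 3 (propagate distance d=31): x=2417/220 (≈10.9864) theta=-37/220 (≈-0.1682)
After 4 (thin lens f=55): x=2417/220 (≈10.9864) theta=-1113/3025 (≈-0.3679)
After 5 (propagate distance d=33): x=-1271/1100 (≈-1.1555) theta=-1113/3025 (≈-0.3679)
After 6 (thin lens f=-30): x=-1271/1100 (≈-1.1555) theta=-147541/363000 (≈-0.4064)
After 7 (propagate distance d=27): x=-1467679/121000 (≈-12.1296) theta=-147541/363000 (≈-0.4064)
After 8 (thin lens f=23): x=-1467679/121000 (≈-12.1296) theta=504797/4174500 (≈0.1209)
After 9 (propagate distance d=37 (to screen)): x=-5810443/759000 (≈-7.6554) theta=504797/4174500 (≈0.1209)
|theta_initial|=0.2000 |theta_final|=504797/4174500 (≈0.1209) -> not increased

Answer: no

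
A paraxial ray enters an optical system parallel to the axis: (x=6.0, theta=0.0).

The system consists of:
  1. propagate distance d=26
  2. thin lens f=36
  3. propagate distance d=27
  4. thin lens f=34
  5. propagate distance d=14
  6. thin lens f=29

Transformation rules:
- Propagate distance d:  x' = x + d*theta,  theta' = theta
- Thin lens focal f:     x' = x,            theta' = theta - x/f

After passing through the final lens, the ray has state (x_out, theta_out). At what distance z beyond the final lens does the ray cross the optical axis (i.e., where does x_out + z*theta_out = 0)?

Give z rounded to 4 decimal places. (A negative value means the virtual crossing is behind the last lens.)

Answer: -9.0263

Derivation:
Initial: x=6.0000 theta=0.0000
After 1 (propagate distance d=26): x=6.0000 theta=0.0000
After 2 (thin lens f=36): x=6.0000 theta=-1/6 (≈-0.1667)
After 3 (propagate distance d=27): x=1.5000 theta=-1/6 (≈-0.1667)
After 4 (thin lens f=34): x=1.5000 theta=-43/204 (≈-0.2108)
After 5 (propagate distance d=14): x=-74/51 (≈-1.4510) theta=-43/204 (≈-0.2108)
After 6 (thin lens f=29): x=-74/51 (≈-1.4510) theta=-317/1972 (≈-0.1608)
z_focus = -x_out/theta_out = -(-74/51)/(-317/1972) = -8584/951 ≈ -9.0263
Rounded to 4 decimal places: z = -9.0263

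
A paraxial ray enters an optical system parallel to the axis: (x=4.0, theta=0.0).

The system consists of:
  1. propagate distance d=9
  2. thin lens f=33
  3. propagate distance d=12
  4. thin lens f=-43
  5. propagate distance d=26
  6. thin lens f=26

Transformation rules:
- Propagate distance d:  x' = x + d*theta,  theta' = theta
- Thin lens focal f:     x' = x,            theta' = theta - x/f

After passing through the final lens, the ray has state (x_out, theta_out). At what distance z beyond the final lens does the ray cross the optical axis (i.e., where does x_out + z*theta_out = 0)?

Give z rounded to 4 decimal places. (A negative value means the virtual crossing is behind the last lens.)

Initial: x=4.0000 theta=0.0000
After 1 (propagate distance d=9): x=4.0000 theta=0.0000
After 2 (thin lens f=33): x=4.0000 theta=-4/33 (≈-0.1212)
After 3 (propagate distance d=12): x=28/11 (≈2.5455) theta=-4/33 (≈-0.1212)
After 4 (thin lens f=-43): x=28/11 (≈2.5455) theta=-8/129 (≈-0.0620)
After 5 (propagate distance d=26): x=1324/1419 (≈0.9331) theta=-8/129 (≈-0.0620)
After 6 (thin lens f=26): x=1324/1419 (≈0.9331) theta=-14/143 (≈-0.0979)
z_focus = -x_out/theta_out = -(1324/1419)/(-14/143) = 8606/903 ≈ 9.5305
Rounded to 4 decimal places: z = 9.5305

Answer: 9.5305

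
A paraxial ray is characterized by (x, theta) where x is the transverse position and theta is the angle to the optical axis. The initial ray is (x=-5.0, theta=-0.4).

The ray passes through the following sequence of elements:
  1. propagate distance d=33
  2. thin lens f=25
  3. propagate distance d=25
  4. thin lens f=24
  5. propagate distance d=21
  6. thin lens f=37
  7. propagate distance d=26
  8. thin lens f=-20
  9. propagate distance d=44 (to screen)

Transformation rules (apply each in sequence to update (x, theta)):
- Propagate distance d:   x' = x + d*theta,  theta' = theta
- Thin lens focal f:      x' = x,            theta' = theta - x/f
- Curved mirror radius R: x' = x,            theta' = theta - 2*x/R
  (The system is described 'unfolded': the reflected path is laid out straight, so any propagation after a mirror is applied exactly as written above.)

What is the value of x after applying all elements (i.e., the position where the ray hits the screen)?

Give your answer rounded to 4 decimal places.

Answer: 93.3807

Derivation:
Initial: x=-5.0000 theta=-0.4000
After 1 (propagate distance d=33): x=-18.2000 theta=-0.4000
After 2 (thin lens f=25): x=-18.2000 theta=0.3280
After 3 (propagate distance d=25): x=-10.0000 theta=0.3280
After 4 (thin lens f=24): x=-10.0000 theta=1117/1500 (≈0.7447)
After 5 (propagate distance d=21): x=5.6380 theta=1117/1500 (≈0.7447)
After 6 (thin lens f=37): x=5.6380 theta=8218/13875 (≈0.5923)
After 7 (propagate distance d=26): x=1167581/55500 (≈21.0375) theta=8218/13875 (≈0.5923)
After 8 (thin lens f=-20): x=1167581/55500 (≈21.0375) theta=1825021/1110000 (≈1.6442)
After 9 (propagate distance d=44 (to screen)): x=2159428/23125 (≈93.3807) theta=1825021/1110000 (≈1.6442)
Rounded to 4 decimal places: x = 93.3807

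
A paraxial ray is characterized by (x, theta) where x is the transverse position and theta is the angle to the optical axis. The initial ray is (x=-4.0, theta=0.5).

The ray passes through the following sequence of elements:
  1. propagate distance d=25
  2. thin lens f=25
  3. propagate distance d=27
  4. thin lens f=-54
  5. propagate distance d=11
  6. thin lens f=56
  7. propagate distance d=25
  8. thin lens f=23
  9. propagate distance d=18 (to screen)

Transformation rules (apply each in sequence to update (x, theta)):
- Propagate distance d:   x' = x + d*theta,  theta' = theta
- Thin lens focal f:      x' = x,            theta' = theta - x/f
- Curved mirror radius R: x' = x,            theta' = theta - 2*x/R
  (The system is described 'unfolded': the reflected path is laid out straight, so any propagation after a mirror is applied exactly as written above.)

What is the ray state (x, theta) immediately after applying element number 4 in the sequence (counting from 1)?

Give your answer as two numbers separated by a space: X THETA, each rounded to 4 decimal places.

Initial: x=-4.0000 theta=0.5000
After 1 (propagate distance d=25): x=8.5000 theta=0.5000
After 2 (thin lens f=25): x=8.5000 theta=0.1600
After 3 (propagate distance d=27): x=12.8200 theta=0.1600
After 4 (thin lens f=-54): x=12.8200 theta=1073/2700 (≈0.3974)
Rounded to 4 decimal places: x = 12.8200, theta = 0.3974

Answer: 12.8200 0.3974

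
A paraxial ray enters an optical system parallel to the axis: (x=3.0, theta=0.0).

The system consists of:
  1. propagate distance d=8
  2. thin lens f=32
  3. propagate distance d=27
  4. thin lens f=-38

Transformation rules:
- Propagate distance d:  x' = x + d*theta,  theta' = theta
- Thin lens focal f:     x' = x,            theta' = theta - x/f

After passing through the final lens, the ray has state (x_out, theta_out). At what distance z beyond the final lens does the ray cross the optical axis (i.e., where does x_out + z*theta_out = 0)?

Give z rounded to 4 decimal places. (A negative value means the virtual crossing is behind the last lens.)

Initial: x=3.0000 theta=0.0000
After 1 (propagate distance d=8): x=3.0000 theta=0.0000
After 2 (thin lens f=32): x=3.0000 theta=-3/32 (≈-0.0938)
After 3 (propagate distance d=27): x=15/32 (≈0.4688) theta=-3/32 (≈-0.0938)
After 4 (thin lens f=-38): x=15/32 (≈0.4688) theta=-99/1216 (≈-0.0814)
z_focus = -x_out/theta_out = -(15/32)/(-99/1216) = 190/33 ≈ 5.7576
Rounded to 4 decimal places: z = 5.7576

Answer: 5.7576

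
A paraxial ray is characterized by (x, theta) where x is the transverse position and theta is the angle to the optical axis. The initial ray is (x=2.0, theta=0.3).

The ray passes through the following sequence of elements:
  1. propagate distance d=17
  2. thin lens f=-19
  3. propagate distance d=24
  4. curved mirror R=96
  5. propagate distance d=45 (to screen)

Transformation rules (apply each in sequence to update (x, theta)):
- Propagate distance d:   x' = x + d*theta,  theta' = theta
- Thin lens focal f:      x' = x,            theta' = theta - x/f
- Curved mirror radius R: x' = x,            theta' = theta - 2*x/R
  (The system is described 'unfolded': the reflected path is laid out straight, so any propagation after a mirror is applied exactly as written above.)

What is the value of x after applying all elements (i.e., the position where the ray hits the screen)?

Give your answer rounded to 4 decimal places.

Answer: 31.7701

Derivation:
Initial: x=2.0000 theta=0.3000
After 1 (propagate distance d=17): x=7.1000 theta=0.3000
After 2 (thin lens f=-19): x=7.1000 theta=64/95 (≈0.6737)
After 3 (propagate distance d=24): x=4421/190 (≈23.2684) theta=64/95 (≈0.6737)
After 4 (curved mirror R=96): x=4421/190 (≈23.2684) theta=1723/9120 (≈0.1889)
After 5 (propagate distance d=45 (to screen)): x=96581/3040 (≈31.7701) theta=1723/9120 (≈0.1889)
Rounded to 4 decimal places: x = 31.7701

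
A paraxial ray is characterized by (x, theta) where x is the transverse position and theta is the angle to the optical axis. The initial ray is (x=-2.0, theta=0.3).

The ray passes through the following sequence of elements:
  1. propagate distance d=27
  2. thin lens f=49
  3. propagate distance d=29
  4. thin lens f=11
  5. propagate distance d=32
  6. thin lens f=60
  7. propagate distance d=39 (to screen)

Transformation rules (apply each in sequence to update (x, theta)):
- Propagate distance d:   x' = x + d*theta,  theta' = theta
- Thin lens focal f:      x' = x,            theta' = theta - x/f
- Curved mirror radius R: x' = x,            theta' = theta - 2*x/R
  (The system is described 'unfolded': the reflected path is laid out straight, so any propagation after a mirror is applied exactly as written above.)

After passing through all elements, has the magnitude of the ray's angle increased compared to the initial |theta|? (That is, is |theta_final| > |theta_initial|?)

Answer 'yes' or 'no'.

Initial: x=-2.0000 theta=0.3000
After 1 (propagate distance d=27): x=6.1000 theta=0.3000
After 2 (thin lens f=49): x=6.1000 theta=43/245 (≈0.1755)
After 3 (propagate distance d=29): x=5483/490 (≈11.1898) theta=43/245 (≈0.1755)
After 4 (thin lens f=11): x=5483/490 (≈11.1898) theta=-4537/5390 (≈-0.8417)
After 5 (propagate distance d=32): x=-84871/5390 (≈-15.7460) theta=-4537/5390 (≈-0.8417)
After 6 (thin lens f=60): x=-84871/5390 (≈-15.7460) theta=-187349/323400 (≈-0.5793)
After 7 (propagate distance d=39 (to screen)): x=-4132957/107800 (≈-38.3391) theta=-187349/323400 (≈-0.5793)
|theta_initial|=0.3000 |theta_final|=187349/323400 (≈0.5793) -> increased

Answer: yes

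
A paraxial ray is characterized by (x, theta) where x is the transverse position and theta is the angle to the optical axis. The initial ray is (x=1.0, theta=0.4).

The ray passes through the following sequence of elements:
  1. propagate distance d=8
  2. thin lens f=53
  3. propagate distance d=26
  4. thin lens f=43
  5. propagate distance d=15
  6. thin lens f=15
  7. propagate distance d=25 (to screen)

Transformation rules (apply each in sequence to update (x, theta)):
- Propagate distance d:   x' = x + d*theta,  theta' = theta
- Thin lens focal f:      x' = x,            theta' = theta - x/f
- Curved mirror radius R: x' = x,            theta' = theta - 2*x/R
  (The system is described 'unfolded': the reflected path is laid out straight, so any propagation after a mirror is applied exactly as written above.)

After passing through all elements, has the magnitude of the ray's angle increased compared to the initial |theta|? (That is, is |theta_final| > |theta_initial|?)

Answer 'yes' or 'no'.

Initial: x=1.0000 theta=0.4000
After 1 (propagate distance d=8): x=4.2000 theta=0.4000
After 2 (thin lens f=53): x=4.2000 theta=17/53 (≈0.3208)
After 3 (propagate distance d=26): x=3323/265 (≈12.5396) theta=17/53 (≈0.3208)
After 4 (thin lens f=43): x=3323/265 (≈12.5396) theta=332/11395 (≈0.0291)
After 5 (propagate distance d=15): x=147869/11395 (≈12.9767) theta=332/11395 (≈0.0291)
After 6 (thin lens f=15): x=147869/11395 (≈12.9767) theta=-3323/3975 (≈-0.8360)
After 7 (propagate distance d=25 (to screen)): x=-270838/34185 (≈-7.9227) theta=-3323/3975 (≈-0.8360)
|theta_initial|=0.4000 |theta_final|=3323/3975 (≈0.8360) -> increased

Answer: yes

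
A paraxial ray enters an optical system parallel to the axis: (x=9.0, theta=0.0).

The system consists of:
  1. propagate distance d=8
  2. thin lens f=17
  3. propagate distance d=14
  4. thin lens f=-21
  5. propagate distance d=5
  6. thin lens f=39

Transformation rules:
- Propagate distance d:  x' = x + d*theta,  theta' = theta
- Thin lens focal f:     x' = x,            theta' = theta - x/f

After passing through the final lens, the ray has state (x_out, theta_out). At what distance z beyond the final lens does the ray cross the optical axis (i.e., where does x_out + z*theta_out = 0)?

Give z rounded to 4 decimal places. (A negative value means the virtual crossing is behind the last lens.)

Answer: -1.5600

Derivation:
Initial: x=9.0000 theta=0.0000
After 1 (propagate distance d=8): x=9.0000 theta=0.0000
After 2 (thin lens f=17): x=9.0000 theta=-9/17 (≈-0.5294)
After 3 (propagate distance d=14): x=27/17 (≈1.5882) theta=-9/17 (≈-0.5294)
After 4 (thin lens f=-21): x=27/17 (≈1.5882) theta=-54/119 (≈-0.4538)
After 5 (propagate distance d=5): x=-81/119 (≈-0.6807) theta=-54/119 (≈-0.4538)
After 6 (thin lens f=39): x=-81/119 (≈-0.6807) theta=-675/1547 (≈-0.4363)
z_focus = -x_out/theta_out = -(-81/119)/(-675/1547) = -1.5600
Rounded to 4 decimal places: z = -1.5600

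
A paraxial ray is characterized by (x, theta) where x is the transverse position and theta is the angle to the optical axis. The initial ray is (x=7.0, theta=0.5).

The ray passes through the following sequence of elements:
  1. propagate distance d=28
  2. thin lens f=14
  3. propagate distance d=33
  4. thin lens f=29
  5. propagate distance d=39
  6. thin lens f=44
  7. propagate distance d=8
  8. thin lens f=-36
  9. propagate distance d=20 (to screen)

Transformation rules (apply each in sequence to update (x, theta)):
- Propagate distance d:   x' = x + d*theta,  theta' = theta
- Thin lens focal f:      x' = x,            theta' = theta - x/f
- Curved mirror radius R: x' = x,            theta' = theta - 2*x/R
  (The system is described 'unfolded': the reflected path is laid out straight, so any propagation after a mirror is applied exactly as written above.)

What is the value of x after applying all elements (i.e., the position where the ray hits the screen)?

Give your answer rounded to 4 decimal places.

Initial: x=7.0000 theta=0.5000
After 1 (propagate distance d=28): x=21.0000 theta=0.5000
After 2 (thin lens f=14): x=21.0000 theta=-1.0000
After 3 (propagate distance d=33): x=-12.0000 theta=-1.0000
After 4 (thin lens f=29): x=-12.0000 theta=-17/29 (≈-0.5862)
After 5 (propagate distance d=39): x=-1011/29 (≈-34.8621) theta=-17/29 (≈-0.5862)
After 6 (thin lens f=44): x=-1011/29 (≈-34.8621) theta=263/1276 (≈0.2061)
After 7 (propagate distance d=8): x=-10595/319 (≈-33.2132) theta=263/1276 (≈0.2061)
After 8 (thin lens f=-36): x=-10595/319 (≈-33.2132) theta=-187/261 (≈-0.7165)
After 9 (propagate distance d=20 (to screen)): x=-136495/2871 (≈-47.5427) theta=-187/261 (≈-0.7165)
Rounded to 4 decimal places: x = -47.5427

Answer: -47.5427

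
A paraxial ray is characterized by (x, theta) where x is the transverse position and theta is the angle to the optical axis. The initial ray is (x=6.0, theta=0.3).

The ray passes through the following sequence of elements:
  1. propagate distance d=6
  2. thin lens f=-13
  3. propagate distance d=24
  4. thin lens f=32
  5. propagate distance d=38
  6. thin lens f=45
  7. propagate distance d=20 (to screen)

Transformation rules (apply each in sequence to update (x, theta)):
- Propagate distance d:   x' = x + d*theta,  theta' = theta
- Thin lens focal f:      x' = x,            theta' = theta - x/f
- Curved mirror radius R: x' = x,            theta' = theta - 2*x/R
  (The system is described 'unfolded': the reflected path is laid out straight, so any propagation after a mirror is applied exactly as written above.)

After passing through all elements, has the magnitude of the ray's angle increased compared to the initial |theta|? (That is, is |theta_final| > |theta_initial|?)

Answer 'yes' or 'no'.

Initial: x=6.0000 theta=0.3000
After 1 (propagate distance d=6): x=7.8000 theta=0.3000
After 2 (thin lens f=-13): x=7.8000 theta=0.9000
After 3 (propagate distance d=24): x=29.4000 theta=0.9000
After 4 (thin lens f=32): x=29.4000 theta=-3/160 (≈-0.0188)
After 5 (propagate distance d=38): x=28.6875 theta=-3/160 (≈-0.0188)
After 6 (thin lens f=45): x=28.6875 theta=-21/32 (≈-0.6563)
After 7 (propagate distance d=20 (to screen)): x=15.5625 theta=-21/32 (≈-0.6563)
|theta_initial|=0.3000 |theta_final|=21/32 (≈0.6563) -> increased

Answer: yes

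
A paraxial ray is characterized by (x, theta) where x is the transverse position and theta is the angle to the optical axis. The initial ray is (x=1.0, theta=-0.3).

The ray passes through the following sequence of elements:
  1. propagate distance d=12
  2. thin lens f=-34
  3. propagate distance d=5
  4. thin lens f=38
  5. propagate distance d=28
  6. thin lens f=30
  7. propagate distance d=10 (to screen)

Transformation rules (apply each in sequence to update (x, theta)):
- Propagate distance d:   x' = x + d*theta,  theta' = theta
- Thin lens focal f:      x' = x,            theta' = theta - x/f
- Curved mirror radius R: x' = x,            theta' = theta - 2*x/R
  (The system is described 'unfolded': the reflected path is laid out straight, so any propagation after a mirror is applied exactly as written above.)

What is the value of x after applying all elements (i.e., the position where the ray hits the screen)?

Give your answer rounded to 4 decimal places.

Initial: x=1.0000 theta=-0.3000
After 1 (propagate distance d=12): x=-2.6000 theta=-0.3000
After 2 (thin lens f=-34): x=-2.6000 theta=-32/85 (≈-0.3765)
After 3 (propagate distance d=5): x=-381/85 (≈-4.4824) theta=-32/85 (≈-0.3765)
After 4 (thin lens f=38): x=-381/85 (≈-4.4824) theta=-167/646 (≈-0.2585)
After 5 (propagate distance d=28): x=-18929/1615 (≈-11.7207) theta=-167/646 (≈-0.2585)
After 6 (thin lens f=30): x=-18929/1615 (≈-11.7207) theta=3202/24225 (≈0.1322)
After 7 (propagate distance d=10 (to screen)): x=-50383/4845 (≈-10.3990) theta=3202/24225 (≈0.1322)
Rounded to 4 decimal places: x = -10.3990

Answer: -10.3990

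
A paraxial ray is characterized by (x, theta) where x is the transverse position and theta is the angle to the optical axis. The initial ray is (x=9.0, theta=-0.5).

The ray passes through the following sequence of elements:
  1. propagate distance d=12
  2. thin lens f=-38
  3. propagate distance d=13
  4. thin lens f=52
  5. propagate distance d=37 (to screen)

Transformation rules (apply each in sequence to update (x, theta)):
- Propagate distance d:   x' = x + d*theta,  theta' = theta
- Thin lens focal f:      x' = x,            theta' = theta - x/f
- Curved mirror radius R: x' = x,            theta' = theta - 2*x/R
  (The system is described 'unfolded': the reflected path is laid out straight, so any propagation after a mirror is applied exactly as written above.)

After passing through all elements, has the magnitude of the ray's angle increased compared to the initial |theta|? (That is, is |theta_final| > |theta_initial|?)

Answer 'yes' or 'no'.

Answer: no

Derivation:
Initial: x=9.0000 theta=-0.5000
After 1 (propagate distance d=12): x=3.0000 theta=-0.5000
After 2 (thin lens f=-38): x=3.0000 theta=-8/19 (≈-0.4211)
After 3 (propagate distance d=13): x=-47/19 (≈-2.4737) theta=-8/19 (≈-0.4211)
After 4 (thin lens f=52): x=-47/19 (≈-2.4737) theta=-369/988 (≈-0.3735)
After 5 (propagate distance d=37 (to screen)): x=-16097/988 (≈-16.2925) theta=-369/988 (≈-0.3735)
|theta_initial|=0.5000 |theta_final|=369/988 (≈0.3735) -> not increased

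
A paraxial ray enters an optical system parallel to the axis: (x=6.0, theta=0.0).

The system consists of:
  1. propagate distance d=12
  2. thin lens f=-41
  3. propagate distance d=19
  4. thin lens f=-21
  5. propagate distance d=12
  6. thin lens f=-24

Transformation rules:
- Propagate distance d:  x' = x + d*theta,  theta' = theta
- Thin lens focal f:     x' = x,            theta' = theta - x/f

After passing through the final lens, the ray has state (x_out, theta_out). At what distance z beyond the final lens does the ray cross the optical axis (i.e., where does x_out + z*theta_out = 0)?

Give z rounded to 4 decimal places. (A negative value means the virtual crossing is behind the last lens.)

Initial: x=6.0000 theta=0.0000
After 1 (propagate distance d=12): x=6.0000 theta=0.0000
After 2 (thin lens f=-41): x=6.0000 theta=6/41 (≈0.1463)
After 3 (propagate distance d=19): x=360/41 (≈8.7805) theta=6/41 (≈0.1463)
After 4 (thin lens f=-21): x=360/41 (≈8.7805) theta=162/287 (≈0.5645)
After 5 (propagate distance d=12): x=4464/287 (≈15.5540) theta=162/287 (≈0.5645)
After 6 (thin lens f=-24): x=4464/287 (≈15.5540) theta=348/287 (≈1.2125)
z_focus = -x_out/theta_out = -(4464/287)/(348/287) = -372/29 ≈ -12.8276
Rounded to 4 decimal places: z = -12.8276

Answer: -12.8276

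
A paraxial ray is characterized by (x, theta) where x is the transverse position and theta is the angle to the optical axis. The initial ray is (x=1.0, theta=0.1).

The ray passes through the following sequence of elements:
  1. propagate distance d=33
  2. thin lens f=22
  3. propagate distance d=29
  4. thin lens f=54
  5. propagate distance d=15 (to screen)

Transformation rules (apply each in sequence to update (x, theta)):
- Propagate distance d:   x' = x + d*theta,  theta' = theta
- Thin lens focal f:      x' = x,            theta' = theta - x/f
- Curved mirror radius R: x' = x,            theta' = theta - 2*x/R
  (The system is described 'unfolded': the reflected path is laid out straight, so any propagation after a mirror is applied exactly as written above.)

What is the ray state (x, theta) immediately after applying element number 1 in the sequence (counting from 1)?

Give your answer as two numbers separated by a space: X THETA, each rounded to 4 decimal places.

Answer: 4.3000 0.1000

Derivation:
Initial: x=1.0000 theta=0.1000
After 1 (propagate distance d=33): x=4.3000 theta=0.1000
Rounded to 4 decimal places: x = 4.3000, theta = 0.1000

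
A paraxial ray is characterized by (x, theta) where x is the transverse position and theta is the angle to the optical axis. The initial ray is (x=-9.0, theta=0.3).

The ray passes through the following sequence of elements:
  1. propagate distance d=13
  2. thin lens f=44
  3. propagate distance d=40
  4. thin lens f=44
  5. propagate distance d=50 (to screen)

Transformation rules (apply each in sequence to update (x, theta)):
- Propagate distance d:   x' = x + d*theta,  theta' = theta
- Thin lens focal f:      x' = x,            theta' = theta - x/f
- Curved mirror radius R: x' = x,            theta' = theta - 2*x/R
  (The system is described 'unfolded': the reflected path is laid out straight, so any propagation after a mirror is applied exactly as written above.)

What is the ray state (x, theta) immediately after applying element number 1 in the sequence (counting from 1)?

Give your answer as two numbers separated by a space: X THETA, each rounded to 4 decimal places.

Initial: x=-9.0000 theta=0.3000
After 1 (propagate distance d=13): x=-5.1000 theta=0.3000
Rounded to 4 decimal places: x = -5.1000, theta = 0.3000

Answer: -5.1000 0.3000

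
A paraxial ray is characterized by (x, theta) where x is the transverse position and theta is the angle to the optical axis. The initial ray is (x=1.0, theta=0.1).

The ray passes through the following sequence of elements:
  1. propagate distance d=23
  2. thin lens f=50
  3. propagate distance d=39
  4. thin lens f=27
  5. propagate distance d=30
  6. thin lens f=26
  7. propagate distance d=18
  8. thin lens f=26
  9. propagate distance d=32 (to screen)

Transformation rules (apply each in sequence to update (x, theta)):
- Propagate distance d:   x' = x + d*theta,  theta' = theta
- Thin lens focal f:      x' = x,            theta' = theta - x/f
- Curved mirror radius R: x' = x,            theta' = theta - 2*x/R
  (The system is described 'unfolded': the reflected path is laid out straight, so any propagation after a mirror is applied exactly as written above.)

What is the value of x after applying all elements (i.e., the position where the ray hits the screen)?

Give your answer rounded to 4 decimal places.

Answer: -4.4829

Derivation:
Initial: x=1.0000 theta=0.1000
After 1 (propagate distance d=23): x=3.3000 theta=0.1000
After 2 (thin lens f=50): x=3.3000 theta=0.0340
After 3 (propagate distance d=39): x=4.6260 theta=0.0340
After 4 (thin lens f=27): x=4.6260 theta=-103/750 (≈-0.1373)
After 5 (propagate distance d=30): x=0.5060 theta=-103/750 (≈-0.1373)
After 6 (thin lens f=26): x=0.5060 theta=-1223/7800 (≈-0.1568)
After 7 (propagate distance d=18): x=-3764/1625 (≈-2.3163) theta=-1223/7800 (≈-0.1568)
After 8 (thin lens f=26): x=-3764/1625 (≈-2.3163) theta=-34327/507000 (≈-0.0677)
After 9 (propagate distance d=32 (to screen)): x=-284104/63375 (≈-4.4829) theta=-34327/507000 (≈-0.0677)
Rounded to 4 decimal places: x = -4.4829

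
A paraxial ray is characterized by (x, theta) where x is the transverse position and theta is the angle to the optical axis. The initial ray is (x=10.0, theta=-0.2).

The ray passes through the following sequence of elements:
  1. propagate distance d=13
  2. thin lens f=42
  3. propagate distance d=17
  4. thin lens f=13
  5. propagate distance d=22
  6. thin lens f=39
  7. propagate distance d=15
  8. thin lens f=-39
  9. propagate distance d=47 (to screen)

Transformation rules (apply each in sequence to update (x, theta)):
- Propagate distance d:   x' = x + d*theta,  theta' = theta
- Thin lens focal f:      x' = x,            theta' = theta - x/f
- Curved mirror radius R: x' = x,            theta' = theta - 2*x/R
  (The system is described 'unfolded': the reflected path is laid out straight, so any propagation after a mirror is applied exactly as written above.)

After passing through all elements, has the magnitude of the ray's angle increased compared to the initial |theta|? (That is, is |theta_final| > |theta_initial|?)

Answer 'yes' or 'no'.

Answer: yes

Derivation:
Initial: x=10.0000 theta=-0.2000
After 1 (propagate distance d=13): x=7.4000 theta=-0.2000
After 2 (thin lens f=42): x=7.4000 theta=-79/210 (≈-0.3762)
After 3 (propagate distance d=17): x=211/210 (≈1.0048) theta=-79/210 (≈-0.3762)
After 4 (thin lens f=13): x=211/210 (≈1.0048) theta=-619/1365 (≈-0.4535)
After 5 (propagate distance d=22): x=-3499/390 (≈-8.9718) theta=-619/1365 (≈-0.4535)
After 6 (thin lens f=39): x=-3499/390 (≈-8.9718) theta=-23789/106470 (≈-0.2234)
After 7 (propagate distance d=15): x=-218677/17745 (≈-12.3233) theta=-23789/106470 (≈-0.2234)
After 8 (thin lens f=-39): x=-218677/17745 (≈-12.3233) theta=-746611/1384110 (≈-0.5394)
After 9 (propagate distance d=47 (to screen)): x=-52147523/1384110 (≈-37.6759) theta=-746611/1384110 (≈-0.5394)
|theta_initial|=0.2000 |theta_final|=746611/1384110 (≈0.5394) -> increased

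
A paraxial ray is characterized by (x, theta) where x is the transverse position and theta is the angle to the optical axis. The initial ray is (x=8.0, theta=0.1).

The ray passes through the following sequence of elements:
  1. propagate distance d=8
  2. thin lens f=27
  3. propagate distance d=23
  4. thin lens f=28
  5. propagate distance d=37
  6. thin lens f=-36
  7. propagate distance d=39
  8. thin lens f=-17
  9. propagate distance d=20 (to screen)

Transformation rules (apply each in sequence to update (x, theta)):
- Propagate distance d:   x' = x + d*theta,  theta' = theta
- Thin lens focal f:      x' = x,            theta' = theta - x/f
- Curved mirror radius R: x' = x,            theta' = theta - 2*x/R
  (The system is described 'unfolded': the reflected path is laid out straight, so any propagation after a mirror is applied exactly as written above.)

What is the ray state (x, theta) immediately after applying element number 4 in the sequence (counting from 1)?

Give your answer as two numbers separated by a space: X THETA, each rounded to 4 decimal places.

Initial: x=8.0000 theta=0.1000
After 1 (propagate distance d=8): x=8.8000 theta=0.1000
After 2 (thin lens f=27): x=8.8000 theta=-61/270 (≈-0.2259)
After 3 (propagate distance d=23): x=973/270 (≈3.6037) theta=-61/270 (≈-0.2259)
After 4 (thin lens f=28): x=973/270 (≈3.6037) theta=-383/1080 (≈-0.3546)
Rounded to 4 decimal places: x = 3.6037, theta = -0.3546

Answer: 3.6037 -0.3546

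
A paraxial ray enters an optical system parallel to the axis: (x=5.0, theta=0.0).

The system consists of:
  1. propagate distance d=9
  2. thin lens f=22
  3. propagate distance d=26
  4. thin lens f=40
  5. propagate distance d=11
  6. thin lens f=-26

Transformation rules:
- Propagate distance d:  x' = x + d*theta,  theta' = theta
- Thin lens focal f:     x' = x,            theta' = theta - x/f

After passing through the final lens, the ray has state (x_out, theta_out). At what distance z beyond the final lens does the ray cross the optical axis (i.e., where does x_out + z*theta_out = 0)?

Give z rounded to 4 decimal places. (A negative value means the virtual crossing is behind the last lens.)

Initial: x=5.0000 theta=0.0000
After 1 (propagate distance d=9): x=5.0000 theta=0.0000
After 2 (thin lens f=22): x=5.0000 theta=-5/22 (≈-0.2273)
After 3 (propagate distance d=26): x=-10/11 (≈-0.9091) theta=-5/22 (≈-0.2273)
After 4 (thin lens f=40): x=-10/11 (≈-0.9091) theta=-9/44 (≈-0.2045)
After 5 (propagate distance d=11): x=-139/44 (≈-3.1591) theta=-9/44 (≈-0.2045)
After 6 (thin lens f=-26): x=-139/44 (≈-3.1591) theta=-373/1144 (≈-0.3260)
z_focus = -x_out/theta_out = -(-139/44)/(-373/1144) = -3614/373 ≈ -9.6890
Rounded to 4 decimal places: z = -9.6890

Answer: -9.6890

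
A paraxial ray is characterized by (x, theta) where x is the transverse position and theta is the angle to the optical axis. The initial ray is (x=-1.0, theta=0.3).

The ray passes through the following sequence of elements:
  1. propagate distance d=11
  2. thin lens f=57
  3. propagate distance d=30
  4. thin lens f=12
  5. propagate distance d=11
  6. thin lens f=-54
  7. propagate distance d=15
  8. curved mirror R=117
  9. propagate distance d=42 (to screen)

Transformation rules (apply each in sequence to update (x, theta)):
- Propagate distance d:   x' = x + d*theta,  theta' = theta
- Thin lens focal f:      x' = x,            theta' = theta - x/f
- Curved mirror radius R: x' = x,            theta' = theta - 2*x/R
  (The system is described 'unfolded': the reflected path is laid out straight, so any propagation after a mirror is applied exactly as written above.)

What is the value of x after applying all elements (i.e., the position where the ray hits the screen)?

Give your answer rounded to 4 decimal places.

Initial: x=-1.0000 theta=0.3000
After 1 (propagate distance d=11): x=2.3000 theta=0.3000
After 2 (thin lens f=57): x=2.3000 theta=74/285 (≈0.2596)
After 3 (propagate distance d=30): x=1917/190 (≈10.0895) theta=74/285 (≈0.2596)
After 4 (thin lens f=12): x=1917/190 (≈10.0895) theta=-265/456 (≈-0.5811)
After 5 (propagate distance d=11): x=8429/2280 (≈3.6969) theta=-265/456 (≈-0.5811)
After 6 (thin lens f=-54): x=8429/2280 (≈3.6969) theta=-63121/123120 (≈-0.5127)
After 7 (propagate distance d=15): x=-163883/41040 (≈-3.9933) theta=-63121/123120 (≈-0.5127)
After 8 (curved mirror R=117): x=-163883/41040 (≈-3.9933) theta=-2133953/4801680 (≈-0.4444)
After 9 (propagate distance d=42 (to screen)): x=-36266779/1600560 (≈-22.6588) theta=-2133953/4801680 (≈-0.4444)
Rounded to 4 decimal places: x = -22.6588

Answer: -22.6588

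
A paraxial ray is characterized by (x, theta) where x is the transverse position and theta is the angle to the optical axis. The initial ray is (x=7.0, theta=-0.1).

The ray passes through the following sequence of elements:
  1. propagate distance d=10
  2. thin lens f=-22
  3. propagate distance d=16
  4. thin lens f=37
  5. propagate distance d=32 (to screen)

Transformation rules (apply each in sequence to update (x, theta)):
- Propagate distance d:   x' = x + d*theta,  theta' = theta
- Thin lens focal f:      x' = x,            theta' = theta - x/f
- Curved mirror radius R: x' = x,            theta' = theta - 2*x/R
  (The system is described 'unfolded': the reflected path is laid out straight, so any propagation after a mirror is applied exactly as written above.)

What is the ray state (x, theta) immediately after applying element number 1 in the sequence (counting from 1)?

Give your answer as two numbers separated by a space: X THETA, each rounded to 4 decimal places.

Answer: 6.0000 -0.1000

Derivation:
Initial: x=7.0000 theta=-0.1000
After 1 (propagate distance d=10): x=6.0000 theta=-0.1000
Rounded to 4 decimal places: x = 6.0000, theta = -0.1000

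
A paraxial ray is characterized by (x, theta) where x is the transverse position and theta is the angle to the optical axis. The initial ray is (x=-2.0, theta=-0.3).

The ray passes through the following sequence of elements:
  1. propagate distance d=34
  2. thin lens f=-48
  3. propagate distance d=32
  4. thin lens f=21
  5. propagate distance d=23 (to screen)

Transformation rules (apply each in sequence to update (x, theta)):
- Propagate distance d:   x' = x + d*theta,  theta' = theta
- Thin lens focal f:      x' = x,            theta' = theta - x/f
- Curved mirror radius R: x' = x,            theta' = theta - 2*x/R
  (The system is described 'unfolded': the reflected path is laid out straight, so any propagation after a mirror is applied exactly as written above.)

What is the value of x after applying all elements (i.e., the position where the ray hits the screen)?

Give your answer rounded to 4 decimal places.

Initial: x=-2.0000 theta=-0.3000
After 1 (propagate distance d=34): x=-12.2000 theta=-0.3000
After 2 (thin lens f=-48): x=-12.2000 theta=-133/240 (≈-0.5542)
After 3 (propagate distance d=32): x=-449/15 (≈-29.9333) theta=-133/240 (≈-0.5542)
After 4 (thin lens f=21): x=-449/15 (≈-29.9333) theta=4391/5040 (≈0.8712)
After 5 (propagate distance d=23 (to screen)): x=-49871/5040 (≈-9.8950) theta=4391/5040 (≈0.8712)
Rounded to 4 decimal places: x = -9.8950

Answer: -9.8950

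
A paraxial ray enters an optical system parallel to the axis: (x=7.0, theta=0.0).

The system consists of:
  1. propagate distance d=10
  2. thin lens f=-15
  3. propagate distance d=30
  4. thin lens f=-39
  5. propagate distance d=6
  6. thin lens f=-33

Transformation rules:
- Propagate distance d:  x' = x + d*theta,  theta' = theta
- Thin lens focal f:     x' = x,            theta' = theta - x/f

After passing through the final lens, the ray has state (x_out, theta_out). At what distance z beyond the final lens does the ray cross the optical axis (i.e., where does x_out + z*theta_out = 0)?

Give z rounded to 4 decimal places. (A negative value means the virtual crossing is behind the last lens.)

Answer: -14.8175

Derivation:
Initial: x=7.0000 theta=0.0000
After 1 (propagate distance d=10): x=7.0000 theta=0.0000
After 2 (thin lens f=-15): x=7.0000 theta=7/15 (≈0.4667)
After 3 (propagate distance d=30): x=21.0000 theta=7/15 (≈0.4667)
After 4 (thin lens f=-39): x=21.0000 theta=196/195 (≈1.0051)
After 5 (propagate distance d=6): x=1757/65 (≈27.0308) theta=196/195 (≈1.0051)
After 6 (thin lens f=-33): x=1757/65 (≈27.0308) theta=301/165 (≈1.8242)
z_focus = -x_out/theta_out = -(1757/65)/(301/165) = -8283/559 ≈ -14.8175
Rounded to 4 decimal places: z = -14.8175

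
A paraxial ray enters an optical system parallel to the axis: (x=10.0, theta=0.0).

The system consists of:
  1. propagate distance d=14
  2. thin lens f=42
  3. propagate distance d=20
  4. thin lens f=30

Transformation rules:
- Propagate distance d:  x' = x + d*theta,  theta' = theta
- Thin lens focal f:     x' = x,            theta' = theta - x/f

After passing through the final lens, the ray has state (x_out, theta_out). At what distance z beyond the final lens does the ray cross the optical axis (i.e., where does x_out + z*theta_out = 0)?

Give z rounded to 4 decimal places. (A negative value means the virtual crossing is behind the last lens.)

Answer: 12.6923

Derivation:
Initial: x=10.0000 theta=0.0000
After 1 (propagate distance d=14): x=10.0000 theta=0.0000
After 2 (thin lens f=42): x=10.0000 theta=-5/21 (≈-0.2381)
After 3 (propagate distance d=20): x=110/21 (≈5.2381) theta=-5/21 (≈-0.2381)
After 4 (thin lens f=30): x=110/21 (≈5.2381) theta=-26/63 (≈-0.4127)
z_focus = -x_out/theta_out = -(110/21)/(-26/63) = 165/13 ≈ 12.6923
Rounded to 4 decimal places: z = 12.6923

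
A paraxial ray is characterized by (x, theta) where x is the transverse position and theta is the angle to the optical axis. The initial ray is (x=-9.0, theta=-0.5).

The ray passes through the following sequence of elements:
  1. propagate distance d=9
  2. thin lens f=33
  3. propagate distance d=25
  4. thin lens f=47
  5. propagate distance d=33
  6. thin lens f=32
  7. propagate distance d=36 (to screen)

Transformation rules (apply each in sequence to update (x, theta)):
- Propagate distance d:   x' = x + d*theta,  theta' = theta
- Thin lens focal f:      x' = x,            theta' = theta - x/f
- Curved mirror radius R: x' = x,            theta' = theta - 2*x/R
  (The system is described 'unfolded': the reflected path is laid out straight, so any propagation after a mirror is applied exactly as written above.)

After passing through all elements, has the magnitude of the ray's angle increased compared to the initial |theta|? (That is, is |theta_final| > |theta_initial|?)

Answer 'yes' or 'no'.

Initial: x=-9.0000 theta=-0.5000
After 1 (propagate distance d=9): x=-13.5000 theta=-0.5000
After 2 (thin lens f=33): x=-13.5000 theta=-1/11 (≈-0.0909)
After 3 (propagate distance d=25): x=-347/22 (≈-15.7727) theta=-1/11 (≈-0.0909)
After 4 (thin lens f=47): x=-347/22 (≈-15.7727) theta=23/94 (≈0.2447)
After 5 (propagate distance d=33): x=-3980/517 (≈-7.6983) theta=23/94 (≈0.2447)
After 6 (thin lens f=32): x=-3980/517 (≈-7.6983) theta=2007/4136 (≈0.4853)
After 7 (propagate distance d=36 (to screen)): x=10103/1034 (≈9.7708) theta=2007/4136 (≈0.4853)
|theta_initial|=0.5000 |theta_final|=2007/4136 (≈0.4853) -> not increased

Answer: no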